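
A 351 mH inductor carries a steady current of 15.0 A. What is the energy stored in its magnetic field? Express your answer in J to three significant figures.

U ≈ 39.5 J

Stored magnetic energy: U = ½LI².
U = ½(0.351 H)(15.0 A)² = 39.49 J.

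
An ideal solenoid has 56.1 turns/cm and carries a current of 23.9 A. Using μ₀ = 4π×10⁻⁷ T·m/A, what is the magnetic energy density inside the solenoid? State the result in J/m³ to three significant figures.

B = μ₀nI = (4π×10⁻⁷)(5.610×10^3)(23.9) = 0.16849 T.
u = B²/(2μ₀) = (0.16849)²/(2×4π×10⁻⁷) = 1.130×10^4 J/m³.

u ≈ 11300 J/m³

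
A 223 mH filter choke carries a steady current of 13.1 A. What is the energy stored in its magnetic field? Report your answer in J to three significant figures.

U ≈ 19.1 J

Stored magnetic energy: U = ½LI².
U = ½(0.223 H)(13.1 A)² = 19.13 J.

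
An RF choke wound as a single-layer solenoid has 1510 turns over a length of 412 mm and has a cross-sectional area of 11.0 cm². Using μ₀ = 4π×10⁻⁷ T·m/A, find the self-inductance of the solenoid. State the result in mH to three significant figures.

L ≈ 7.65 mH

A = 11.0 cm² = 1.100×10^-3 m².
For a long solenoid, L = μ₀N²A/ℓ.
L = (4π×10⁻⁷)(1510)²(1.100×10^-3)/(0.412 m) = 7.650×10^-3 H.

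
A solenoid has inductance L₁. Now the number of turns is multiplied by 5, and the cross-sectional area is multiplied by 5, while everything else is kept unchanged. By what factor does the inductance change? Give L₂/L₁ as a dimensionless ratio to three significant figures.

For a solenoid, L ∝ μᵣN²A/ℓ.
L₂/L₁ = (5)^2 × (5) = 125.

L₂/L₁ = 125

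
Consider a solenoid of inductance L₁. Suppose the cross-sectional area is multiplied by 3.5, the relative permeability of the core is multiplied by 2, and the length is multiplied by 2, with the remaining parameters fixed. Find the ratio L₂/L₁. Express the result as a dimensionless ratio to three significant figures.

For a solenoid, L ∝ μᵣN²A/ℓ.
L₂/L₁ = (3.5) × (2) × (2)^-1 = 3.50.

L₂/L₁ = 3.50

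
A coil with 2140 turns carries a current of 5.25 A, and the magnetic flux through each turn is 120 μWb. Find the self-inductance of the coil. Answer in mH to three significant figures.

Self-inductance is defined by L = NΦ_B/I (flux linkage over current).
L = (2140)(1.200×10^-4 Wb)/(5.25 A) = 4.891×10^-2 H.

L ≈ 48.9 mH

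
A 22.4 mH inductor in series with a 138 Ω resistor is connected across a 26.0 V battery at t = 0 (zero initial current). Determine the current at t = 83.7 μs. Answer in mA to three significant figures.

I ≈ 75.9 mA

τ = L/R = 2.240×10^-2/138 = 1.623×10^-4 s; final current I_∞ = ε/R = 26.0/138 = 0.1884 A.
I(t) = I_∞(1 − e^(−t/τ)) with t/τ = 0.516.
I = (0.1884)(1 − e^(−0.516)) = 7.591×10^-2 A.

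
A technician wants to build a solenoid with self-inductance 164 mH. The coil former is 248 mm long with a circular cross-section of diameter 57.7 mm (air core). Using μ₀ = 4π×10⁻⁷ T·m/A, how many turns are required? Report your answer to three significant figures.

A = π(d/2)² = π(2.885×10^-2 m)² = 2.6148×10^-3 m².
From L = μ₀N²A/ℓ, N = √(Lℓ / (μ₀A)).
N = √[(0.164)(0.248) / ((4π×10⁻⁷)×2.6148×10^-3)] = √(1.238×10^7) ≈ 3518.2.

N ≈ 3520 turns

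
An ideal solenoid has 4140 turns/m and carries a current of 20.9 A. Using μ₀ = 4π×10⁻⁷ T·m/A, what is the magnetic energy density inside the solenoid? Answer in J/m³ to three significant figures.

B = μ₀nI = (4π×10⁻⁷)(4.140×10^3)(20.9) = 0.1087 T.
u = B²/(2μ₀) = (0.1087)²/(2×4π×10⁻⁷) = 4.704×10^3 J/m³.

u ≈ 4700 J/m³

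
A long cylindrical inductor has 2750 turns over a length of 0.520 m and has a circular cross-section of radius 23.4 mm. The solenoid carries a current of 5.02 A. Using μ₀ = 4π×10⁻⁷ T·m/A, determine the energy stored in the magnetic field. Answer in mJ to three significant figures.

A = πr² = π(2.340×10^-2 m)² = 1.720×10^-3 m².
L = μ₀N²A/ℓ = (4π×10⁻⁷)(2750)²(1.720×10^-3)/(0.52) = 3.144×10^-2 H.
U = ½LI² = ½(3.144×10^-2)(5.02)² = 0.3961 J.

U ≈ 396 mJ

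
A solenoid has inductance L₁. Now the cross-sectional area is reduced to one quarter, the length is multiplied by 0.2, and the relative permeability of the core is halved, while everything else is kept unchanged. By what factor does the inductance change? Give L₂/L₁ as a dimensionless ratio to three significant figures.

L₂/L₁ = 0.625

For a solenoid, L ∝ μᵣN²A/ℓ.
L₂/L₁ = (0.25) × (0.2)^-1 × (0.5) = 0.625.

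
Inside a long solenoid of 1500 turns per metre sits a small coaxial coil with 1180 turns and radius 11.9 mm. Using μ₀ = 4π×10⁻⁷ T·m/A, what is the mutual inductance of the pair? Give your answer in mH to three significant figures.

M ≈ 0.990 mH

The outer solenoid produces a uniform field B₁ = μ₀n₁I₁ across the inner coil,
so the flux linkage is N₂Φ = N₂B₁A₂ = μ₀n₁N₂A₂·I₁, giving M = μ₀n₁N₂A₂.
A₂ = πr² = π(1.190×10^-2 m)² = 4.449×10^-4 m².
M = (4π×10⁻⁷)(1500)(1180)(4.449×10^-4) = 9.895×10^-4 H.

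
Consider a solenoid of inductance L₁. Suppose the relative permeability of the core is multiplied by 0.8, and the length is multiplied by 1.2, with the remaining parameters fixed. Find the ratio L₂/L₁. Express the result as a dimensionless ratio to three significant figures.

L₂/L₁ = 0.667

For a solenoid, L ∝ μᵣN²A/ℓ.
L₂/L₁ = (0.8) × (1.2)^-1 = 0.667.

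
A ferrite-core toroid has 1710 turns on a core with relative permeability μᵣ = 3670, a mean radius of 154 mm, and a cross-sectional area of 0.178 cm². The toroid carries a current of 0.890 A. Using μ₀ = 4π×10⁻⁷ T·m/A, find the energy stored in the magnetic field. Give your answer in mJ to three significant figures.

U ≈ 98.3 mJ

L = μ₀μᵣN²A/(2πR) = (4π×10⁻⁷)(3670)(1710)²(1.780×10^-5)/(2π×0.154) = 0.2481 H.
U = ½LI² = ½(0.2481)(0.890)² = 9.825×10^-2 J.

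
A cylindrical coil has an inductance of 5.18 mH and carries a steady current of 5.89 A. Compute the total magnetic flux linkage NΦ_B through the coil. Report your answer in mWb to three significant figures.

From L = NΦ_B/I, the flux linkage is NΦ_B = LI.
NΦ_B = (5.180×10^-3 H)(5.89 A) = 3.051×10^-2 Wb.

NΦ_B ≈ 30.5 mWb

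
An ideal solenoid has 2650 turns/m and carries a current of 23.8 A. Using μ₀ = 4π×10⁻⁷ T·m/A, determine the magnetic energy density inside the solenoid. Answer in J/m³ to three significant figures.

u ≈ 2500 J/m³

B = μ₀nI = (4π×10⁻⁷)(2.650×10^3)(23.8) = 7.926×10^-2 T.
u = B²/(2μ₀) = (7.926×10^-2)²/(2×4π×10⁻⁷) = 2.499×10^3 J/m³.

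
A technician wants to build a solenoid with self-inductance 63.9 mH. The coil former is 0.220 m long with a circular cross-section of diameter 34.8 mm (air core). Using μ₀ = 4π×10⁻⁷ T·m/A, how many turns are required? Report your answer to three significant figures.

N ≈ 3430 turns

A = π(d/2)² = π(1.740×10^-2 m)² = 9.511×10^-4 m².
From L = μ₀N²A/ℓ, N = √(Lℓ / (μ₀A)).
N = √[(6.390×10^-2)(0.22) / ((4π×10⁻⁷)×9.511×10^-4)] = √(1.176×10^7) ≈ 3429.5.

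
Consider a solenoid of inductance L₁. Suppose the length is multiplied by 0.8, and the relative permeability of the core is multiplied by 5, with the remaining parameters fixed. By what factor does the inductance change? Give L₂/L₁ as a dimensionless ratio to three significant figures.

For a solenoid, L ∝ μᵣN²A/ℓ.
L₂/L₁ = (0.8)^-1 × (5) = 6.25.

L₂/L₁ = 6.25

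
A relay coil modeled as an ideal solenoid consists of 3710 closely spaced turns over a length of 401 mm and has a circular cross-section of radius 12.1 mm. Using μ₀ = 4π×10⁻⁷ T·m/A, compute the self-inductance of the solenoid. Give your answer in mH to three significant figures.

A = πr² = π(1.210×10^-2 m)² = 4.600×10^-4 m².
For a long solenoid, L = μ₀N²A/ℓ.
L = (4π×10⁻⁷)(3710)²(4.600×10^-4)/(0.401 m) = 1.984×10^-2 H.

L ≈ 19.8 mH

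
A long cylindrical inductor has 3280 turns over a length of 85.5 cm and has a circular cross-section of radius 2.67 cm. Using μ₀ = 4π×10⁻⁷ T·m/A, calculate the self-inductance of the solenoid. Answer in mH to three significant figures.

L ≈ 35.4 mH

A = πr² = π(2.670×10^-2 m)² = 2.240×10^-3 m².
For a long solenoid, L = μ₀N²A/ℓ.
L = (4π×10⁻⁷)(3280)²(2.240×10^-3)/(0.855 m) = 3.541×10^-2 H.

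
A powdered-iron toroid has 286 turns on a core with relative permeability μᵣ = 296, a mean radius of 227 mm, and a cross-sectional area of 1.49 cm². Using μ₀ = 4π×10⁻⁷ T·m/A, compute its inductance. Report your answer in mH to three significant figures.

L ≈ 3.18 mH

For a thin toroid, L = μ₀μᵣN²A/(2πR).
L = (4π×10⁻⁷)(296)(286)²(1.490×10^-4) / (2π×0.227 m) = 3.178×10^-3 H.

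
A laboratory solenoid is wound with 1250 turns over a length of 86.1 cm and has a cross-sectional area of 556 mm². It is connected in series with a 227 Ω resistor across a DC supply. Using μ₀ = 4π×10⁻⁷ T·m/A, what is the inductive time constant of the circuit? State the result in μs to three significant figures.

τ ≈ 5.59 μs

A = 556 mm² = 5.560×10^-4 m².
L = μ₀N²A/ℓ = (4π×10⁻⁷)(1250)²(5.560×10^-4)/(0.861) = 1.268×10^-3 H.
τ = L/R = (1.268×10^-3)/(227) = 5.586×10^-6 s.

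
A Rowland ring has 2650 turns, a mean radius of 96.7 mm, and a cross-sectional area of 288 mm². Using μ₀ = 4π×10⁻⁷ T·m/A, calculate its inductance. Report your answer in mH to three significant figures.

For a thin toroid, L = μ₀N²A/(2πR).
L = (4π×10⁻⁷)(2650)²(2.880×10^-4) / (2π×9.670×10^-2 m) = 4.183×10^-3 H.

L ≈ 4.18 mH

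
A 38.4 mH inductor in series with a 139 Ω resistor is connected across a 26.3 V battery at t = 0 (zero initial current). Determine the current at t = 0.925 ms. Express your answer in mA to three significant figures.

τ = L/R = 3.840×10^-2/139 = 2.763×10^-4 s; final current I_∞ = ε/R = 26.3/139 = 0.1892 A.
I(t) = I_∞(1 − e^(−t/τ)) with t/τ = 3.348.
I = (0.1892)(1 − e^(−3.348)) = 0.1826 A.

I ≈ 183 mA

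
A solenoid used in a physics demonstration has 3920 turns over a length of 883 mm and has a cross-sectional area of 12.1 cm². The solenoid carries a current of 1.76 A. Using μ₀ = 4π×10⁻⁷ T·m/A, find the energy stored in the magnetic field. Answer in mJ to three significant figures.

U ≈ 41.0 mJ

A = 12.1 cm² = 1.210×10^-3 m².
L = μ₀N²A/ℓ = (4π×10⁻⁷)(3920)²(1.210×10^-3)/(0.883) = 2.646×10^-2 H.
U = ½LI² = ½(2.646×10^-2)(1.76)² = 4.098×10^-2 J.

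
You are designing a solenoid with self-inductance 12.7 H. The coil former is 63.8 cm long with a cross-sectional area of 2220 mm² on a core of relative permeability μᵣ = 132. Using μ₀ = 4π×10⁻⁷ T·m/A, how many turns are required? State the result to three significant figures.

A = 2220 mm² = 2.220×10^-3 m².
From L = μ₀μᵣN²A/ℓ, N = √(Lℓ / (μ₀μᵣA)).
N = √[(12.7)(0.638) / ((4π×10⁻⁷)(132)×2.220×10^-3)] = √(2.200×10^7) ≈ 4690.8.

N ≈ 4690 turns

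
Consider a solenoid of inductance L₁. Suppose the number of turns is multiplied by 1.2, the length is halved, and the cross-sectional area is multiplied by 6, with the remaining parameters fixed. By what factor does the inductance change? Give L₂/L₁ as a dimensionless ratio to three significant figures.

L₂/L₁ = 17.3

For a solenoid, L ∝ μᵣN²A/ℓ.
L₂/L₁ = (1.2)^2 × (0.5)^-1 × (6) = 17.3.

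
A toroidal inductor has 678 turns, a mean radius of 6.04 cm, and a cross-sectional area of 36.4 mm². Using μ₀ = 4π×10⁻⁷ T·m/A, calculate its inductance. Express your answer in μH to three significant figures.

For a thin toroid, L = μ₀N²A/(2πR).
L = (4π×10⁻⁷)(678)²(3.640×10^-5) / (2π×6.040×10^-2 m) = 5.541×10^-5 H.

L ≈ 55.4 μH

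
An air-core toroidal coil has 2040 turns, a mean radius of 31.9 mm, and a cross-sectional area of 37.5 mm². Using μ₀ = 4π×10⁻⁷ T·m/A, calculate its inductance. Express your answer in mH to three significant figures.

For a thin toroid, L = μ₀N²A/(2πR).
L = (4π×10⁻⁷)(2040)²(3.750×10^-5) / (2π×3.190×10^-2 m) = 9.784×10^-4 H.

L ≈ 0.978 mH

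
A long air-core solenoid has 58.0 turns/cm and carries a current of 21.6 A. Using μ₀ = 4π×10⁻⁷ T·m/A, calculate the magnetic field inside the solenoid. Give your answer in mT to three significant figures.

B ≈ 157 mT

Inside a long solenoid, B = μ₀nI.
B = (4π×10⁻⁷)(5.800×10^3 m⁻¹)(21.6 A) = 0.1574 T.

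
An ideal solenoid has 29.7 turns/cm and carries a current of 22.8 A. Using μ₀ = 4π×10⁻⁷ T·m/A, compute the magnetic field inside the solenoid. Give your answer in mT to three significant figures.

B ≈ 85.1 mT

Inside a long solenoid, B = μ₀nI.
B = (4π×10⁻⁷)(2.970×10^3 m⁻¹)(22.8 A) = 8.509×10^-2 T.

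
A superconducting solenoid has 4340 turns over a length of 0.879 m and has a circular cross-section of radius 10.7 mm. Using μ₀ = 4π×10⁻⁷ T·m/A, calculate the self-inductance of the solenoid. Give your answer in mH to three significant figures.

A = πr² = π(1.070×10^-2 m)² = 3.597×10^-4 m².
For a long solenoid, L = μ₀N²A/ℓ.
L = (4π×10⁻⁷)(4340)²(3.597×10^-4)/(0.879 m) = 9.685×10^-3 H.

L ≈ 9.69 mH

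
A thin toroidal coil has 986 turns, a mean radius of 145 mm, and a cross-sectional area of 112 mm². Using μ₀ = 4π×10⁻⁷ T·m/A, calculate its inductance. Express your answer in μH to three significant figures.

L ≈ 150 μH

For a thin toroid, L = μ₀N²A/(2πR).
L = (4π×10⁻⁷)(986)²(1.120×10^-4) / (2π×0.145 m) = 1.502×10^-4 H.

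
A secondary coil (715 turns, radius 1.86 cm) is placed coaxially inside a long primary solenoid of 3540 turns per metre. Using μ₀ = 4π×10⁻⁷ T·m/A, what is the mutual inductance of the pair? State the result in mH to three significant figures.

The outer solenoid produces a uniform field B₁ = μ₀n₁I₁ across the inner coil,
so the flux linkage is N₂Φ = N₂B₁A₂ = μ₀n₁N₂A₂·I₁, giving M = μ₀n₁N₂A₂.
A₂ = πr² = π(1.860×10^-2 m)² = 1.087×10^-3 m².
M = (4π×10⁻⁷)(3540)(715)(1.087×10^-3) = 3.457×10^-3 H.

M ≈ 3.46 mH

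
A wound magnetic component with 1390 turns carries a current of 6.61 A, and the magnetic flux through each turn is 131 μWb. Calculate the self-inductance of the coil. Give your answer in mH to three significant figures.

L ≈ 27.5 mH

Self-inductance is defined by L = NΦ_B/I (flux linkage over current).
L = (1390)(1.310×10^-4 Wb)/(6.61 A) = 2.7548×10^-2 H.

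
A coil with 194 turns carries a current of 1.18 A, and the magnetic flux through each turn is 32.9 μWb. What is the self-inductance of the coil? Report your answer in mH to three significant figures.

L ≈ 5.41 mH

Self-inductance is defined by L = NΦ_B/I (flux linkage over current).
L = (194)(3.290×10^-5 Wb)/(1.18 A) = 5.409×10^-3 H.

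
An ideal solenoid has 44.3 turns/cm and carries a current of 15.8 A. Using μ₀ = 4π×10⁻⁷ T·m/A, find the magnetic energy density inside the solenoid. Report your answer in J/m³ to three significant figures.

B = μ₀nI = (4π×10⁻⁷)(4.430×10^3)(15.8) = 8.796×10^-2 T.
u = B²/(2μ₀) = (8.796×10^-2)²/(2×4π×10⁻⁷) = 3.078×10^3 J/m³.

u ≈ 3080 J/m³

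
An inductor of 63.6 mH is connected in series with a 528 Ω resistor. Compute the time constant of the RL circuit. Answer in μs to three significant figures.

τ ≈ 120 μs

τ = L/R = (6.360×10^-2 H)/(528 Ω) = 1.2045×10^-4 s.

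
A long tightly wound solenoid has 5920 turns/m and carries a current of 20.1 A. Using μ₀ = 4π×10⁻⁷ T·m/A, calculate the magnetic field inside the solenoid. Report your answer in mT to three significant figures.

Inside a long solenoid, B = μ₀nI.
B = (4π×10⁻⁷)(5.920×10^3 m⁻¹)(20.1 A) = 0.1495 T.

B ≈ 150 mT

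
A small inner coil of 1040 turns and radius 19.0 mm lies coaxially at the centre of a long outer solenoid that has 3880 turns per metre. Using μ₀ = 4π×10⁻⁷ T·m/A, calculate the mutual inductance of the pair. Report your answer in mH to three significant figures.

The outer solenoid produces a uniform field B₁ = μ₀n₁I₁ across the inner coil,
so the flux linkage is N₂Φ = N₂B₁A₂ = μ₀n₁N₂A₂·I₁, giving M = μ₀n₁N₂A₂.
A₂ = πr² = π(1.900×10^-2 m)² = 1.134×10^-3 m².
M = (4π×10⁻⁷)(3880)(1040)(1.134×10^-3) = 5.751×10^-3 H.

M ≈ 5.75 mH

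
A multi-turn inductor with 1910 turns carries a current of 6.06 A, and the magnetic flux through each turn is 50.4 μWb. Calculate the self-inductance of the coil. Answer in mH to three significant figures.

L ≈ 15.9 mH

Self-inductance is defined by L = NΦ_B/I (flux linkage over current).
L = (1910)(5.040×10^-5 Wb)/(6.06 A) = 1.589×10^-2 H.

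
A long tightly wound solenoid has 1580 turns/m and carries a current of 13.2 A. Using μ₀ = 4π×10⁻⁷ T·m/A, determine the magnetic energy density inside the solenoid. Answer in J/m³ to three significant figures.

B = μ₀nI = (4π×10⁻⁷)(1.580×10^3)(13.2) = 2.621×10^-2 T.
u = B²/(2μ₀) = (2.621×10^-2)²/(2×4π×10⁻⁷) = 273.3 J/m³.

u ≈ 273 J/m³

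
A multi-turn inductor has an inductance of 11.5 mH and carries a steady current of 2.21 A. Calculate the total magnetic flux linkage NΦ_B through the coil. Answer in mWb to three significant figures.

NΦ_B ≈ 25.4 mWb

From L = NΦ_B/I, the flux linkage is NΦ_B = LI.
NΦ_B = (1.150×10^-2 H)(2.21 A) = 2.542×10^-2 Wb.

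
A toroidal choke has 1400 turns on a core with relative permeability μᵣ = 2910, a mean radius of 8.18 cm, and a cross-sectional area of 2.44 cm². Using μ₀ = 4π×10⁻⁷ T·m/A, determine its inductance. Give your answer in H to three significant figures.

For a thin toroid, L = μ₀μᵣN²A/(2πR).
L = (4π×10⁻⁷)(2910)(1400)²(2.440×10^-4) / (2π×8.180×10^-2 m) = 3.403 H.

L ≈ 3.40 H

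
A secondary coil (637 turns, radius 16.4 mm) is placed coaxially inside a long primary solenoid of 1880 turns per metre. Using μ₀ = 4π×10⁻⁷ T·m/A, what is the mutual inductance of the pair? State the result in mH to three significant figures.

The outer solenoid produces a uniform field B₁ = μ₀n₁I₁ across the inner coil,
so the flux linkage is N₂Φ = N₂B₁A₂ = μ₀n₁N₂A₂·I₁, giving M = μ₀n₁N₂A₂.
A₂ = πr² = π(1.640×10^-2 m)² = 8.450×10^-4 m².
M = (4π×10⁻⁷)(1880)(637)(8.450×10^-4) = 1.272×10^-3 H.

M ≈ 1.27 mH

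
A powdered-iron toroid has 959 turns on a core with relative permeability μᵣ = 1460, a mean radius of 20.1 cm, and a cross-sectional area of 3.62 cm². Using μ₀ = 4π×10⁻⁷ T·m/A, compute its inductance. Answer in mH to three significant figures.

For a thin toroid, L = μ₀μᵣN²A/(2πR).
L = (4π×10⁻⁷)(1460)(959)²(3.620×10^-4) / (2π×0.201 m) = 0.4837 H.

L ≈ 484 mH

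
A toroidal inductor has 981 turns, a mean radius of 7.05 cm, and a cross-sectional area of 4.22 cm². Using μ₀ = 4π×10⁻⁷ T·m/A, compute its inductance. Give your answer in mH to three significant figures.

For a thin toroid, L = μ₀N²A/(2πR).
L = (4π×10⁻⁷)(981)²(4.220×10^-4) / (2π×7.050×10^-2 m) = 1.152×10^-3 H.

L ≈ 1.15 mH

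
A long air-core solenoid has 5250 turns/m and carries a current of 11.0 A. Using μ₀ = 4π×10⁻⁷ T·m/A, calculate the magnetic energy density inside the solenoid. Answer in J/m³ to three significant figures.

B = μ₀nI = (4π×10⁻⁷)(5.250×10^3)(11.0) = 7.257×10^-2 T.
u = B²/(2μ₀) = (7.257×10^-2)²/(2×4π×10⁻⁷) = 2.095×10^3 J/m³.

u ≈ 2100 J/m³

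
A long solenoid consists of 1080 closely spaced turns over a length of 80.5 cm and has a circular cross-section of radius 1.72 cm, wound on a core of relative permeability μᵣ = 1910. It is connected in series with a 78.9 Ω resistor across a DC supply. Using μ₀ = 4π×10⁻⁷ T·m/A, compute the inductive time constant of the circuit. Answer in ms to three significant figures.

τ ≈ 41.0 ms

A = πr² = π(1.720×10^-2 m)² = 9.294×10^-4 m².
L = μ₀μᵣN²A/ℓ = (4π×10⁻⁷)(1910)(1080)²(9.294×10^-4)/(0.805) = 3.232 H.
τ = L/R = (3.232)/(78.9) = 4.097×10^-2 s.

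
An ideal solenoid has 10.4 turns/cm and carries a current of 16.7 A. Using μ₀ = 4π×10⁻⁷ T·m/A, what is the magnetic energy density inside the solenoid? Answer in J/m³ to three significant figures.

u ≈ 190 J/m³

B = μ₀nI = (4π×10⁻⁷)(1.040×10^3)(16.7) = 2.183×10^-2 T.
u = B²/(2μ₀) = (2.183×10^-2)²/(2×4π×10⁻⁷) = 189.5 J/m³.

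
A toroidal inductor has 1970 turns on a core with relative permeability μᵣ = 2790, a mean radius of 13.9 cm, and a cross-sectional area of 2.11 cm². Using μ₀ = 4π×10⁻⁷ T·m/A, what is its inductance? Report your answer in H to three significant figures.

For a thin toroid, L = μ₀μᵣN²A/(2πR).
L = (4π×10⁻⁷)(2790)(1970)²(2.110×10^-4) / (2π×0.139 m) = 3.287 H.

L ≈ 3.29 H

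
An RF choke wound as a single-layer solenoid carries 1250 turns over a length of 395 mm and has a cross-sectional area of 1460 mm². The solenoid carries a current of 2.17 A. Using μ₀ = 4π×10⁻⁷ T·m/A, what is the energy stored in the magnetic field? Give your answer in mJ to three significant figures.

A = 1460 mm² = 1.460×10^-3 m².
L = μ₀N²A/ℓ = (4π×10⁻⁷)(1250)²(1.460×10^-3)/(0.395) = 7.257×10^-3 H.
U = ½LI² = ½(7.257×10^-3)(2.17)² = 1.709×10^-2 J.

U ≈ 17.1 mJ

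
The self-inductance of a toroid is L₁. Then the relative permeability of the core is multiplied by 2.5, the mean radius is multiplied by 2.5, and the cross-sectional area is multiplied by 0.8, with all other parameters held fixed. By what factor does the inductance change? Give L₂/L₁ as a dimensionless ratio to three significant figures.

L₂/L₁ = 0.800

For a toroid, L ∝ μᵣN²A/R.
L₂/L₁ = (2.5) × (2.5)^-1 × (0.8) = 0.800.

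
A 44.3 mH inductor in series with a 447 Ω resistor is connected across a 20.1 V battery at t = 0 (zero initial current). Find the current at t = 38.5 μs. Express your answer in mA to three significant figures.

τ = L/R = 4.430×10^-2/447 = 9.911×10^-5 s; final current I_∞ = ε/R = 20.1/447 = 4.497×10^-2 A.
I(t) = I_∞(1 − e^(−t/τ)) with t/τ = 0.388.
I = (4.497×10^-2)(1 − e^(−0.388)) = 1.448×10^-2 A.

I ≈ 14.5 mA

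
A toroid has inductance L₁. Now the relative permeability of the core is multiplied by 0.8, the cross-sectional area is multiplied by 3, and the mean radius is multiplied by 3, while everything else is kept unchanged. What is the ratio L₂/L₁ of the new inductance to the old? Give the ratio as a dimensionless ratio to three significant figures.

For a toroid, L ∝ μᵣN²A/R.
L₂/L₁ = (0.8) × (3) × (3)^-1 = 0.800.

L₂/L₁ = 0.800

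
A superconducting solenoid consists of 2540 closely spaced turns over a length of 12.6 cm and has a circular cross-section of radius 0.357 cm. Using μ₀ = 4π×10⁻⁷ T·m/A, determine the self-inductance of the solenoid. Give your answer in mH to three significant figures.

A = πr² = π(3.570×10^-3 m)² = 4.004×10^-5 m².
For a long solenoid, L = μ₀N²A/ℓ.
L = (4π×10⁻⁷)(2540)²(4.004×10^-5)/(0.126 m) = 2.576×10^-3 H.

L ≈ 2.58 mH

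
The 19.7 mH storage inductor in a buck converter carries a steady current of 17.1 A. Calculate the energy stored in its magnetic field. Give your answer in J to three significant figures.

Stored magnetic energy: U = ½LI².
U = ½(1.970×10^-2 H)(17.1 A)² = 2.88 J.

U ≈ 2.88 J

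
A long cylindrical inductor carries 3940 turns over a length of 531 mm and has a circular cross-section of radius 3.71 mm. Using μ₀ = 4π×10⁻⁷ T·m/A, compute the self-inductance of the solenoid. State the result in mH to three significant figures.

A = πr² = π(3.710×10^-3 m)² = 4.324×10^-5 m².
For a long solenoid, L = μ₀N²A/ℓ.
L = (4π×10⁻⁷)(3940)²(4.324×10^-5)/(0.531 m) = 1.589×10^-3 H.

L ≈ 1.59 mH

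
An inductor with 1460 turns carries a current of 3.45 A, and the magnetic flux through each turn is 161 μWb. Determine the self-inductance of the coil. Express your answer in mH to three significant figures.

L ≈ 68.1 mH

Self-inductance is defined by L = NΦ_B/I (flux linkage over current).
L = (1460)(1.610×10^-4 Wb)/(3.45 A) = 6.813×10^-2 H.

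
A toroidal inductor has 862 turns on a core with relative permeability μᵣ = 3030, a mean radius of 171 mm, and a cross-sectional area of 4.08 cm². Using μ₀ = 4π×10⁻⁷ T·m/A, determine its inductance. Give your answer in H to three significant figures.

For a thin toroid, L = μ₀μᵣN²A/(2πR).
L = (4π×10⁻⁷)(3030)(862)²(4.080×10^-4) / (2π×0.171 m) = 1.074 H.

L ≈ 1.07 H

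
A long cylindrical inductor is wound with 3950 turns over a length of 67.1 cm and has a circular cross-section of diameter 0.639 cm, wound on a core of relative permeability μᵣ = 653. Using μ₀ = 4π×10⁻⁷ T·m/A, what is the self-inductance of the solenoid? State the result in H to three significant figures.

L ≈ 0.612 H

A = π(d/2)² = π(3.195×10^-3 m)² = 3.207×10^-5 m².
For a long solenoid, L = μ₀μᵣN²A/ℓ.
L = (4π×10⁻⁷)(653)(3950)²(3.207×10^-5)/(0.671 m) = 0.6119 H.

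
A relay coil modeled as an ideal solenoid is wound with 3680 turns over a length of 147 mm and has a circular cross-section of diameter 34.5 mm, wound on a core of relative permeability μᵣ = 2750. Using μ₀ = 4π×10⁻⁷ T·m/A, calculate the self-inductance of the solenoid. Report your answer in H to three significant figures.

A = π(d/2)² = π(1.725×10^-2 m)² = 9.348×10^-4 m².
For a long solenoid, L = μ₀μᵣN²A/ℓ.
L = (4π×10⁻⁷)(2750)(3680)²(9.348×10^-4)/(0.147 m) = 297.6 H.

L ≈ 298 H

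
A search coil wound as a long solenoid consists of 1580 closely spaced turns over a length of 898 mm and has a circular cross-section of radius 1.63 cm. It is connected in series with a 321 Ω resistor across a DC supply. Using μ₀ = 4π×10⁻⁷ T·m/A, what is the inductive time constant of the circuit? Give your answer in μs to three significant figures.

τ ≈ 9.08 μs

A = πr² = π(1.630×10^-2 m)² = 8.347×10^-4 m².
L = μ₀N²A/ℓ = (4π×10⁻⁷)(1580)²(8.347×10^-4)/(0.898) = 2.916×10^-3 H.
τ = L/R = (2.916×10^-3)/(321) = 9.084×10^-6 s.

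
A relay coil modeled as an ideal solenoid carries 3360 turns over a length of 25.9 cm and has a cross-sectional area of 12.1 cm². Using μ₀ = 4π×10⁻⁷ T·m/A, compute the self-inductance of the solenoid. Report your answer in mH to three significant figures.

A = 12.1 cm² = 1.210×10^-3 m².
For a long solenoid, L = μ₀N²A/ℓ.
L = (4π×10⁻⁷)(3360)²(1.210×10^-3)/(0.259 m) = 6.628×10^-2 H.

L ≈ 66.3 mH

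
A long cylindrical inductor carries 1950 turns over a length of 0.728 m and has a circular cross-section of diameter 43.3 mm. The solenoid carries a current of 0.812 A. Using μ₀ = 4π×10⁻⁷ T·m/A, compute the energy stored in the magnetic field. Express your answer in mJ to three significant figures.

U ≈ 3.19 mJ

A = π(d/2)² = π(2.165×10^-2 m)² = 1.473×10^-3 m².
L = μ₀N²A/ℓ = (4π×10⁻⁷)(1950)²(1.473×10^-3)/(0.728) = 9.665×10^-3 H.
U = ½LI² = ½(9.665×10^-3)(0.812)² = 3.186×10^-3 J.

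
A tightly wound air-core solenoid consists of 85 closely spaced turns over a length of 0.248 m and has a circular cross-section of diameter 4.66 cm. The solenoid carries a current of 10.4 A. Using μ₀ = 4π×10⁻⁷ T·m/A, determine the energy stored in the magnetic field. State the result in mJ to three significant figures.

U ≈ 3.38 mJ

A = π(d/2)² = π(2.330×10^-2 m)² = 1.706×10^-3 m².
L = μ₀N²A/ℓ = (4π×10⁻⁷)(85)²(1.706×10^-3)/(0.248) = 6.244×10^-5 H.
U = ½LI² = ½(6.244×10^-5)(10.4)² = 3.377×10^-3 J.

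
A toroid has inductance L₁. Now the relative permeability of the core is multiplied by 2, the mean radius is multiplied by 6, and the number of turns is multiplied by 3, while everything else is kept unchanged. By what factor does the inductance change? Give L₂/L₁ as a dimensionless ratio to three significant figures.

L₂/L₁ = 3.00

For a toroid, L ∝ μᵣN²A/R.
L₂/L₁ = (2) × (6)^-1 × (3)^2 = 3.00.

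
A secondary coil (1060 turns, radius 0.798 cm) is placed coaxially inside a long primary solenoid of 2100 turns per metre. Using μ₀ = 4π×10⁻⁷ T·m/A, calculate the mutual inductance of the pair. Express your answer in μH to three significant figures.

The outer solenoid produces a uniform field B₁ = μ₀n₁I₁ across the inner coil,
so the flux linkage is N₂Φ = N₂B₁A₂ = μ₀n₁N₂A₂·I₁, giving M = μ₀n₁N₂A₂.
A₂ = πr² = π(7.980×10^-3 m)² = 2.001×10^-4 m².
M = (4π×10⁻⁷)(2100)(1060)(2.001×10^-4) = 5.596×10^-4 H.

M ≈ 560 μH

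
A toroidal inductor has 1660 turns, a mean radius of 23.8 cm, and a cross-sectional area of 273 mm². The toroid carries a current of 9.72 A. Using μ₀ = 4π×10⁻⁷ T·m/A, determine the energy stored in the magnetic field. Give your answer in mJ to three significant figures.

L = μ₀N²A/(2πR) = (4π×10⁻⁷)(1660)²(2.730×10^-4)/(2π×0.238) = 6.322×10^-4 H.
U = ½LI² = ½(6.322×10^-4)(9.72)² = 2.986×10^-2 J.

U ≈ 29.9 mJ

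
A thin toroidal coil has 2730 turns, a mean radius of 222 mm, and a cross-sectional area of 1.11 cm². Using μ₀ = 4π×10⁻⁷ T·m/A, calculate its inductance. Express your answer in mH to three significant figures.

L ≈ 0.745 mH

For a thin toroid, L = μ₀N²A/(2πR).
L = (4π×10⁻⁷)(2730)²(1.110×10^-4) / (2π×0.222 m) = 7.453×10^-4 H.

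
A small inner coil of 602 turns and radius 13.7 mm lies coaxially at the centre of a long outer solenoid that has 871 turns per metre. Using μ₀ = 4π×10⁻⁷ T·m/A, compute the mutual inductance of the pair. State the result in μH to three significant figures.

M ≈ 389 μH

The outer solenoid produces a uniform field B₁ = μ₀n₁I₁ across the inner coil,
so the flux linkage is N₂Φ = N₂B₁A₂ = μ₀n₁N₂A₂·I₁, giving M = μ₀n₁N₂A₂.
A₂ = πr² = π(1.370×10^-2 m)² = 5.896×10^-4 m².
M = (4π×10⁻⁷)(871)(602)(5.896×10^-4) = 3.885×10^-4 H.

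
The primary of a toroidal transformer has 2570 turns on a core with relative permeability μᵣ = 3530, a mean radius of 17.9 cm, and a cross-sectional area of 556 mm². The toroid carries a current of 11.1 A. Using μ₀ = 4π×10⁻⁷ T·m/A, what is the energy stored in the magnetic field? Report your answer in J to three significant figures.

L = μ₀μᵣN²A/(2πR) = (4π×10⁻⁷)(3530)(2570)²(5.560×10^-4)/(2π×0.179) = 14.48 H.
U = ½LI² = ½(14.48)(11.1)² = 892.3 J.

U ≈ 892 J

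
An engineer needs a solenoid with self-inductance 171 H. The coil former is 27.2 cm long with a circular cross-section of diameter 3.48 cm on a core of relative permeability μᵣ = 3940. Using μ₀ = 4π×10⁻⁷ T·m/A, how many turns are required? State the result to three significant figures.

A = π(d/2)² = π(1.740×10^-2 m)² = 9.511×10^-4 m².
From L = μ₀μᵣN²A/ℓ, N = √(Lℓ / (μ₀μᵣA)).
N = √[(171)(0.272) / ((4π×10⁻⁷)(3940)×9.511×10^-4)] = √(9.877×10^6) ≈ 3142.7.

N ≈ 3140 turns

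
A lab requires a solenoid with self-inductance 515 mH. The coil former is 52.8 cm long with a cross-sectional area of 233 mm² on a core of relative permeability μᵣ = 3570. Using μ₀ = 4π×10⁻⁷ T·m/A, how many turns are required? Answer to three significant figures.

A = 233 mm² = 2.330×10^-4 m².
From L = μ₀μᵣN²A/ℓ, N = √(Lℓ / (μ₀μᵣA)).
N = √[(0.515)(0.528) / ((4π×10⁻⁷)(3570)×2.330×10^-4)] = √(2.601×10^5) ≈ 510.0.

N ≈ 510 turns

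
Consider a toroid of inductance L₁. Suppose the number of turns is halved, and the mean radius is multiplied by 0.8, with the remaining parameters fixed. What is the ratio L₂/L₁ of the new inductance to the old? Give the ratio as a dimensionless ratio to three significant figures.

L₂/L₁ = 0.313

For a toroid, L ∝ μᵣN²A/R.
L₂/L₁ = (0.5)^2 × (0.8)^-1 = 0.313.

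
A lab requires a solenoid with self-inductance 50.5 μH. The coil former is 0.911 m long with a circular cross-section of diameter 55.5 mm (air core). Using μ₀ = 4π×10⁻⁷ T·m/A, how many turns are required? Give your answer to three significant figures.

A = π(d/2)² = π(2.775×10^-2 m)² = 2.419×10^-3 m².
From L = μ₀N²A/ℓ, N = √(Lℓ / (μ₀A)).
N = √[(5.050×10^-5)(0.911) / ((4π×10⁻⁷)×2.419×10^-3)] = √(1.513×10^4) ≈ 123.0.

N ≈ 123 turns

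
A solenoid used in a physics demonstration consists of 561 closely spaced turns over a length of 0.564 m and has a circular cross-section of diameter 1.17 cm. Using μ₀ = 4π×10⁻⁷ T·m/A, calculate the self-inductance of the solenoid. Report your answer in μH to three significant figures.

L ≈ 75.4 μH

A = π(d/2)² = π(5.850×10^-3 m)² = 1.075×10^-4 m².
For a long solenoid, L = μ₀N²A/ℓ.
L = (4π×10⁻⁷)(561)²(1.075×10^-4)/(0.564 m) = 7.539×10^-5 H.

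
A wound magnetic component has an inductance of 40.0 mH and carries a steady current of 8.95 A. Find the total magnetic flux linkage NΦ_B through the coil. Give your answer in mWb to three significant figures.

NΦ_B ≈ 358 mWb

From L = NΦ_B/I, the flux linkage is NΦ_B = LI.
NΦ_B = (4.000×10^-2 H)(8.95 A) = 0.358 Wb.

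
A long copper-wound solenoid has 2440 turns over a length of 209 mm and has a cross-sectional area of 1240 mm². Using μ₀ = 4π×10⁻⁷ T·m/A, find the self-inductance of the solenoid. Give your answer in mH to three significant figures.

L ≈ 44.4 mH

A = 1240 mm² = 1.240×10^-3 m².
For a long solenoid, L = μ₀N²A/ℓ.
L = (4π×10⁻⁷)(2440)²(1.240×10^-3)/(0.209 m) = 4.439×10^-2 H.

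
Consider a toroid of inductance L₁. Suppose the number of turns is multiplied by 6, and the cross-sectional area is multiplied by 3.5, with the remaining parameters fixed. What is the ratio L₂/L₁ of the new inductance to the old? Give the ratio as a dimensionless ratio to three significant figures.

L₂/L₁ = 126

For a toroid, L ∝ μᵣN²A/R.
L₂/L₁ = (6)^2 × (3.5) = 126.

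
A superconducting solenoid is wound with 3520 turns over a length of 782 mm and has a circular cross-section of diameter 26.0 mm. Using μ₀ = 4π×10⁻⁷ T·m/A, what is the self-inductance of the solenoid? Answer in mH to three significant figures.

A = π(d/2)² = π(1.300×10^-2 m)² = 5.309×10^-4 m².
For a long solenoid, L = μ₀N²A/ℓ.
L = (4π×10⁻⁷)(3520)²(5.309×10^-4)/(0.782 m) = 1.057×10^-2 H.

L ≈ 10.6 mH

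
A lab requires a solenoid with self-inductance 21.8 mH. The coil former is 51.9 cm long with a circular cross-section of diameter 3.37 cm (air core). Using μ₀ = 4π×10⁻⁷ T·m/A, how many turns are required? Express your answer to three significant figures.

A = π(d/2)² = π(1.685×10^-2 m)² = 8.920×10^-4 m².
From L = μ₀N²A/ℓ, N = √(Lℓ / (μ₀A)).
N = √[(2.180×10^-2)(0.519) / ((4π×10⁻⁷)×8.920×10^-4)] = √(1.009×10^7) ≈ 3177.1.

N ≈ 3180 turns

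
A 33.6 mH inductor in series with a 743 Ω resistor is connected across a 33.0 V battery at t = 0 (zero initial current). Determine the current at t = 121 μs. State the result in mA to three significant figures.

τ = L/R = 3.360×10^-2/743 = 4.522×10^-5 s; final current I_∞ = ε/R = 33.0/743 = 4.441×10^-2 A.
I(t) = I_∞(1 − e^(−t/τ)) with t/τ = 2.676.
I = (4.441×10^-2)(1 − e^(−2.676)) = 4.136×10^-2 A.

I ≈ 41.4 mA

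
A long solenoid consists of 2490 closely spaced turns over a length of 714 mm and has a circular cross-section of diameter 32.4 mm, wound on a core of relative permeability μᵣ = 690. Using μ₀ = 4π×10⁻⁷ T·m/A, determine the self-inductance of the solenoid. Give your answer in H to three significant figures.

A = π(d/2)² = π(1.620×10^-2 m)² = 8.2448×10^-4 m².
For a long solenoid, L = μ₀μᵣN²A/ℓ.
L = (4π×10⁻⁷)(690)(2490)²(8.2448×10^-4)/(0.714 m) = 6.208 H.

L ≈ 6.21 H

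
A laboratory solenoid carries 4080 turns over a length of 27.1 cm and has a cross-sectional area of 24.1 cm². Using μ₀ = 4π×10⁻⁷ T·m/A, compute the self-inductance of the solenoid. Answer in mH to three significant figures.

L ≈ 186 mH

A = 24.1 cm² = 2.410×10^-3 m².
For a long solenoid, L = μ₀N²A/ℓ.
L = (4π×10⁻⁷)(4080)²(2.410×10^-3)/(0.271 m) = 0.186 H.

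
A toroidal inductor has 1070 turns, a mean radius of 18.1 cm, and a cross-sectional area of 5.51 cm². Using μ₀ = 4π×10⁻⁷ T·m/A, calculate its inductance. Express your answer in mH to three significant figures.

L ≈ 0.697 mH

For a thin toroid, L = μ₀N²A/(2πR).
L = (4π×10⁻⁷)(1070)²(5.510×10^-4) / (2π×0.181 m) = 6.971×10^-4 H.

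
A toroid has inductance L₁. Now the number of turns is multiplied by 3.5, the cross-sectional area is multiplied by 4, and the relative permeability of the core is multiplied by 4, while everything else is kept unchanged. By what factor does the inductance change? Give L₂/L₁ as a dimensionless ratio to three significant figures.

For a toroid, L ∝ μᵣN²A/R.
L₂/L₁ = (3.5)^2 × (4) × (4) = 196.

L₂/L₁ = 196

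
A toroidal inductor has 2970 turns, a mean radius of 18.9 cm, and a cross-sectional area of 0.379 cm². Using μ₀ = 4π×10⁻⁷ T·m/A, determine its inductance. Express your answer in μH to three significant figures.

L ≈ 354 μH

For a thin toroid, L = μ₀N²A/(2πR).
L = (4π×10⁻⁷)(2970)²(3.790×10^-5) / (2π×0.189 m) = 3.538×10^-4 H.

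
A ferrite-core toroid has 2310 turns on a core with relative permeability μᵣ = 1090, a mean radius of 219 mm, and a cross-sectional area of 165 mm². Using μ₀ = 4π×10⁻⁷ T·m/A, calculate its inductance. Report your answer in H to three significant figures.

L ≈ 0.876 H

For a thin toroid, L = μ₀μᵣN²A/(2πR).
L = (4π×10⁻⁷)(1090)(2310)²(1.650×10^-4) / (2π×0.219 m) = 0.8764 H.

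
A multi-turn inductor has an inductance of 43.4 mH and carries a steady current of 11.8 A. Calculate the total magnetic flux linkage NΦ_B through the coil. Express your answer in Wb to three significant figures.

From L = NΦ_B/I, the flux linkage is NΦ_B = LI.
NΦ_B = (4.340×10^-2 H)(11.8 A) = 0.5121 Wb.

NΦ_B ≈ 0.512 Wb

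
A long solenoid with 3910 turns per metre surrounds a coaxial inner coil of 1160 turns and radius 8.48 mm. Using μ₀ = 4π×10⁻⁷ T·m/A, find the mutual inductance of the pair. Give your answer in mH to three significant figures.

The outer solenoid produces a uniform field B₁ = μ₀n₁I₁ across the inner coil,
so the flux linkage is N₂Φ = N₂B₁A₂ = μ₀n₁N₂A₂·I₁, giving M = μ₀n₁N₂A₂.
A₂ = πr² = π(8.480×10^-3 m)² = 2.259×10^-4 m².
M = (4π×10⁻⁷)(3910)(1160)(2.259×10^-4) = 1.288×10^-3 H.

M ≈ 1.29 mH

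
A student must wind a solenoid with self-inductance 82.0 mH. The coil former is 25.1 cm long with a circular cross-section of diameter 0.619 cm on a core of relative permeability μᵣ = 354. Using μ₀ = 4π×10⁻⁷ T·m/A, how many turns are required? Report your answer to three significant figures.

N ≈ 1240 turns

A = π(d/2)² = π(3.095×10^-3 m)² = 3.009×10^-5 m².
From L = μ₀μᵣN²A/ℓ, N = √(Lℓ / (μ₀μᵣA)).
N = √[(8.200×10^-2)(0.251) / ((4π×10⁻⁷)(354)×3.009×10^-5)] = √(1.537×10^6) ≈ 1239.9.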